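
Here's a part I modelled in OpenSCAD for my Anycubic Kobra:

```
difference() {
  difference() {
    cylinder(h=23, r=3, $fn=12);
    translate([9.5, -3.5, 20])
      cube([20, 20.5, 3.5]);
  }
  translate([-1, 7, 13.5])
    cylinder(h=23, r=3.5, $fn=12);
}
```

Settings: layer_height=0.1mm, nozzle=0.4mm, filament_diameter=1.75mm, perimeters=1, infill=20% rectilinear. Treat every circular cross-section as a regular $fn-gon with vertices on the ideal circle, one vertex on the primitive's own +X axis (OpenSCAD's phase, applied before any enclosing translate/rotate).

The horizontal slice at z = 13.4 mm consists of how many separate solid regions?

At z = 13.4 mm: the r=3 cylinder contributes a regular 12-gon of circumradius 3; the cube at (9.5, -3.5) does not reach this height (z outside [20, 23.5]); After the difference (first − rest): none of the subtracted shapes is present at this height, so the r=3 cylinder is unchanged — 1 connected region; the cylinder at (-1, 7) is not intersected at this z (z outside [13.5, 36.5]); After the difference (first − rest): none of the subtracted shapes is present at this height, so that combined region is unchanged — 1 connected region. The result has 1 disconnected region.

1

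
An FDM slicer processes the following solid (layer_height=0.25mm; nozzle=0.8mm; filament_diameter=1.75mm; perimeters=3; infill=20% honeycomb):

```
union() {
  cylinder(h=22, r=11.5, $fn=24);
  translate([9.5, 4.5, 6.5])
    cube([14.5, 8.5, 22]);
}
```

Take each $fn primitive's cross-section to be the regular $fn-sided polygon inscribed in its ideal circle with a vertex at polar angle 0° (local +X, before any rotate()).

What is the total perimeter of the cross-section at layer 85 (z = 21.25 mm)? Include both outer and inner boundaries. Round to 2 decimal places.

113.12 mm

At z = 21.25 mm: the r=11.5 cylinder gives a regular 24-gon of circumradius 11.5 (constant along its height) (perimeter = 2·24·11.500·sin(180°/24) = 72.05 mm); the cube at (9.5, 4.5) (footprint 14.5×8.5) is included at this height (perimeter 46.00 mm); Merging all regions: the regions partially overlap (shared area 1.04 mm²), so the edge portions inside another operand are dropped and the merged outline is re-measured after clipping — boundary = 113.12 mm. Overall, the cross-section is a single solid region. Total boundary length (outer) = 113.12 mm.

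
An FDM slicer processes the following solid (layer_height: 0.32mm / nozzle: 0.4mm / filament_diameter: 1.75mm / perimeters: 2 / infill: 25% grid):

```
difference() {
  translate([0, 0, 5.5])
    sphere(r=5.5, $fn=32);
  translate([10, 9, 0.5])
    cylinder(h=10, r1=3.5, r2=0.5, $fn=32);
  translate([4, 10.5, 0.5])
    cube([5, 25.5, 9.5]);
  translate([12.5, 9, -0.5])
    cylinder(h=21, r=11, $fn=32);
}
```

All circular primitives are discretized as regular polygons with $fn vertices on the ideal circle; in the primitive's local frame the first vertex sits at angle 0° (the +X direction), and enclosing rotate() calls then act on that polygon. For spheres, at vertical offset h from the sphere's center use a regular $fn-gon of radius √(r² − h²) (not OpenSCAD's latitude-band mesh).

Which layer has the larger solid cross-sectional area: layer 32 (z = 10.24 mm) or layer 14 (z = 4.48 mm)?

layer 14 (z = 4.48 mm)

Layer 32 (z = 10.24): the r=5.5 sphere contributes a regular 32-gon of circumradius √(5.5²−4.74²) = 2.790 (area = (32/2)·2.790²·sin(360°/32) = 24.29 mm²); the cone at (10, 9): at t=0.974 of its height the radius interpolates to r₁+(r₂−r₁)t = 0.578, giving a regular 32-gon of that circumradius (area = (32/2)·0.578²·sin(360°/32) = 1.04 mm²); the cube at (4, 10.5) is absent (z outside [0.5, 10]); the r=11 cylinder at (12.5, 9) contributes a regular 32-gon of circumradius 11 (area = (32/2)·11.000²·sin(360°/32) = 377.69 mm²); Subtracting the remaining from the first: starting from the r=5.5 sphere (24.29 mm²), the cone at (10, 9) misses the remaining region (no effect); the r=11 cylinder at (12.5, 9) misses the remaining region (no effect) — area = 24.29 mm². So its area = 24.29 mm². Layer 14 (z = 4.48): the sphere: section is a regular 32-gon, circumradius = √(r²−h²) = √(5.5²−1.02²) = 5.405 (area = (32/2)·5.405²·sin(360°/32) = 91.18 mm²); the cone at (10, 9): at t=0.398 of its height the radius interpolates to r₁+(r₂−r₁)t = 2.306, giving a regular 32-gon of that circumradius (area = (32/2)·2.306²·sin(360°/32) = 16.60 mm²); the cube at (4, 10.5) (footprint 5×25.5) is included at this height (area 127.50 mm²); the r=11 cylinder at (12.5, 9) gives a regular 32-gon of circumradius 11 (constant along its height) (area = (32/2)·11.000²·sin(360°/32) = 377.69 mm²); After the difference (first − rest): starting from the r=5.5 sphere (91.18 mm²), the cone at (10, 9) misses the remaining region (no effect); the 5×25.5 cube at (4, 10.5) misses the remaining region (no effect); the r=11 cylinder at (12.5, 9) partially overlaps it — only the 3.27 mm² overlap (of its 377.69 mm²) is removed, clipping the outline — area = 87.90 mm². So its area = 87.90 mm². Layer 14 is larger (87.90 vs 24.29 mm²).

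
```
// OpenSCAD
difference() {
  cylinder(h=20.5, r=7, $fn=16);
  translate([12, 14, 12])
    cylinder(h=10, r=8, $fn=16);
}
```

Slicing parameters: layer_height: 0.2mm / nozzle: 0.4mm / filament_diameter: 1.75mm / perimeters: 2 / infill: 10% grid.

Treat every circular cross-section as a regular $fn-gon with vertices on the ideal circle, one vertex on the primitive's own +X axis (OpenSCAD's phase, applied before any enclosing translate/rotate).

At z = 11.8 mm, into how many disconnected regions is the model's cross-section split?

1

At z = 11.8 mm: the r=7 cylinder contributes a regular 16-gon of circumradius 7; the cylinder at (12, 14) is absent (z outside [12, 22]); After the difference (first − rest): none of the subtracted shapes is present at this height, so the r=7 cylinder is unchanged — 1 connected region. The result has 1 disconnected region.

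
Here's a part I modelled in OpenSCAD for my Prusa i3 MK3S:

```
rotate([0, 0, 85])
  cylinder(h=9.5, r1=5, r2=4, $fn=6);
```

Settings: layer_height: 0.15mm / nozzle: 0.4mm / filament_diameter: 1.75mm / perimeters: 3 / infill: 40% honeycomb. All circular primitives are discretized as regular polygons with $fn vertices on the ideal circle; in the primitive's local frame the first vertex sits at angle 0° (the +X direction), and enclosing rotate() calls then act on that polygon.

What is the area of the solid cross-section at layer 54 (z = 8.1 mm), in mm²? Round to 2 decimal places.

At z = 8.1 mm: the cone: at t=0.853 of its height the radius interpolates to r₁+(r₂−r₁)t = 4.147, giving a regular 6-gon of that circumradius (area = (6/2)·4.147²·sin(360°/6) = 44.69 mm²); (rotated 85° about Z; rotation is an isometry so areas/perimeters/island counts are preserved). Overall, the cross-section is a single solid region. Net area = 44.69 mm².

44.69 mm²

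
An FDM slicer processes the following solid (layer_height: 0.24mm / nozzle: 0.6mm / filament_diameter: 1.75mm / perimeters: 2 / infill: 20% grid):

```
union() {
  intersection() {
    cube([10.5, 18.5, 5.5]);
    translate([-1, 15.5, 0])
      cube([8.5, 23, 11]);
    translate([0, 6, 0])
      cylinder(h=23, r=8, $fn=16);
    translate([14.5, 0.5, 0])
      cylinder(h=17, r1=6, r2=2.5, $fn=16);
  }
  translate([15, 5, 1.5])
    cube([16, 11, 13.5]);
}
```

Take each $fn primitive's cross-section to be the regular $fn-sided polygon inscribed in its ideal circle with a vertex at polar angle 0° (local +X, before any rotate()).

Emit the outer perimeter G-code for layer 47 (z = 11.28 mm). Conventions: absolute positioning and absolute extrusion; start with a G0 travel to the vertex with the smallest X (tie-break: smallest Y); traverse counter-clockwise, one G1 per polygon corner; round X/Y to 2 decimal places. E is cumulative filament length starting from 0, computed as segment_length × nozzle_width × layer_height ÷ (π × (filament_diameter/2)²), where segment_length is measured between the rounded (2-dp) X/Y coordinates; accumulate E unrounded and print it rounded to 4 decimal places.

At z = 11.28 mm: the cube does not reach this height (z outside [0, 5.5]); the cube at (-1, 15.5) is absent (z outside [0, 11]); the r=8 cylinder at (0, 6) gives a regular 16-gon of circumradius 8 (constant along its height); the cone at (14.5, 0.5) (r1=6→r2=2.5) has section circumradius 3.678 here — a regular 16-gon; After intersecting: at least one operand is absent at this height, so nothing remains; the cube at (15, 5) is present — its section is the full 16×11 rectangle; Combining (union): only the 16×11 cube at (15, 5) is present, so the union is just that shape — 1 connected region. The outline is a single polygon with 4 vertices. Extrusion per mm of travel: 0.6 × 0.24 / (π × 0.875²) = 0.059868. Accumulating E over each segment gives final E = 3.2329.

G0 X15.00 Y5.00 Z11.28
G1 X31.00 Y5.00 E0.9579
G1 X31.00 Y16.00 E1.6164
G1 X15.00 Y16.00 E2.5743
G1 X15.00 Y5.00 E3.2329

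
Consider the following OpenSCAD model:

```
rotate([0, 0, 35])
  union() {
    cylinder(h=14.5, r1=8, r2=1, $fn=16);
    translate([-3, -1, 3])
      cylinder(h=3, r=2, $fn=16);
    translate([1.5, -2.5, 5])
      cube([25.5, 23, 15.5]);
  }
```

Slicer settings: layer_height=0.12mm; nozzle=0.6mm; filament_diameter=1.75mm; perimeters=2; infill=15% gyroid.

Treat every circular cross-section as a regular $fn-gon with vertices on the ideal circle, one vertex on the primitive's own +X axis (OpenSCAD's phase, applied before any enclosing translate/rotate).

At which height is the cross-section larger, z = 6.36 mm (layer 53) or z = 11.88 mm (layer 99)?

layer 53 (z = 6.36 mm)

Layer 53 (z = 6.36): the cone (r1=8→r2=1) has section circumradius 4.930 here — a regular 16-gon (area = (16/2)·4.930²·sin(360°/16) = 74.40 mm²); the cylinder at (-3, -1) does not reach this height (z outside [3, 6]); the cube at (1.5, -2.5) (footprint 25.5×23) is included at this height (area 586.50 mm²); Merging all regions: the regions partially overlap — summed areas 660.90 mm² minus the doubly-counted overlap 19.29 mm² gives 641.61 mm² — area = 641.61 mm²; (rotated 35° about Z; rotation is an isometry so areas/perimeters/island counts are preserved). So its area = 641.61 mm². Layer 99 (z = 11.88): the cone (r1=8→r2=1) has section circumradius 2.265 here — a regular 16-gon (area = (16/2)·2.265²·sin(360°/16) = 15.70 mm²); the cylinder at (-3, -1) is not intersected at this z (z outside [3, 6]); the cube at (1.5, -2.5) (footprint 25.5×23) is included at this height (area 586.50 mm²); Taking the union: the regions partially overlap — summed areas 602.20 mm² minus the doubly-counted overlap 1.69 mm² gives 600.51 mm² — area = 600.51 mm²; (rotated 35° about Z; rotation is an isometry so areas/perimeters/island counts are preserved). So its area = 600.51 mm². Layer 53 is larger (641.61 vs 600.51 mm²).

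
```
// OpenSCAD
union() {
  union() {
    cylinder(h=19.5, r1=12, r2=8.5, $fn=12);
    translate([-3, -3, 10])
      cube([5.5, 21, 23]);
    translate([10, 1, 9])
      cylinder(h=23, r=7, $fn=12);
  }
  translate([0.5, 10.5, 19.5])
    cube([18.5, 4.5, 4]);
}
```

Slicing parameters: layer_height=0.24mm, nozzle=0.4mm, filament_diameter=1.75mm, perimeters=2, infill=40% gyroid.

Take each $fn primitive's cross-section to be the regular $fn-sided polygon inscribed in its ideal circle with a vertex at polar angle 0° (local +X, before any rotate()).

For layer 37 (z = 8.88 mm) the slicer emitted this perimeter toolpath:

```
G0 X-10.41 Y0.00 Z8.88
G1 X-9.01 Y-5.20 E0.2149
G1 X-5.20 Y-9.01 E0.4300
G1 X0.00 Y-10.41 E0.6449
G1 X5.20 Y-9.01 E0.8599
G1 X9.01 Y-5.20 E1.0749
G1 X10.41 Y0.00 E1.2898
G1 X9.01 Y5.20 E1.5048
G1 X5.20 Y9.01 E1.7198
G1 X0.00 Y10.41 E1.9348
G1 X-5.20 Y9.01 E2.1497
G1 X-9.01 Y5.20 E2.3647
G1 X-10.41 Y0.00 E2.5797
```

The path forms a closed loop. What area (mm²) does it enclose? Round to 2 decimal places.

Apply the shoelace formula to the sequence of (X, Y) vertices; enclosed area = 324.81 mm².

324.81 mm²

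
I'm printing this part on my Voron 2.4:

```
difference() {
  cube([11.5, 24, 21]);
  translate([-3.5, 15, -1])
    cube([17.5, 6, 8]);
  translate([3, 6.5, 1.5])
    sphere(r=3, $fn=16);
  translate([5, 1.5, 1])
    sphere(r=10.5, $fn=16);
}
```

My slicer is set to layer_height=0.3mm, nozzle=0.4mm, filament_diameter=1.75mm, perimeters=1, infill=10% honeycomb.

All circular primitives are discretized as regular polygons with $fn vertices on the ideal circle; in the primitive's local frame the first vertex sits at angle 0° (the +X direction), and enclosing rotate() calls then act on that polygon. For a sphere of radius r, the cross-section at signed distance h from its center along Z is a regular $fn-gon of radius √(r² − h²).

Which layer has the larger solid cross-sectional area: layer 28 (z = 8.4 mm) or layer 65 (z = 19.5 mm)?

Layer 28 (z = 8.4): the 11.5×24 cube contributes its full rectangle (area 276.00 mm²); the cube at (-3.5, 15) is absent (z outside [-1, 7]); the sphere at (3, 6.5) is not intersected at this z (|z−center|=6.900 > r=3); the r=10.5 sphere at (5, 1.5) contributes a regular 16-gon of circumradius √(10.5²−7.4²) = 7.449 (area = (16/2)·7.449²·sin(360°/16) = 169.88 mm²); Taking the first minus the rest: starting from the 11.5×24 cube (276.00 mm²), the r=10.5 sphere at (5, 1.5) partially overlaps it — only the 91.39 mm² overlap (of its 169.88 mm²) is removed, clipping the outline — area = 184.61 mm². So its area = 184.61 mm². Layer 65 (z = 19.5): the 11.5×24 cube contributes its full rectangle (area 276.00 mm²); the cube at (-3.5, 15) is not intersected at this z (z outside [-1, 7]); the sphere at (3, 6.5) is not intersected at this z (|z−center|=18.000 > r=3); the sphere at (5, 1.5) does not reach this height (|z−center|=18.500 > r=10.5); Subtracting the remaining from the first: none of the subtracted shapes is present at this height, so the 11.5×24 cube is unchanged — area = 276.00 mm². So its area = 276.00 mm². Layer 65 is larger (276.00 vs 184.61 mm²).

layer 65 (z = 19.5 mm)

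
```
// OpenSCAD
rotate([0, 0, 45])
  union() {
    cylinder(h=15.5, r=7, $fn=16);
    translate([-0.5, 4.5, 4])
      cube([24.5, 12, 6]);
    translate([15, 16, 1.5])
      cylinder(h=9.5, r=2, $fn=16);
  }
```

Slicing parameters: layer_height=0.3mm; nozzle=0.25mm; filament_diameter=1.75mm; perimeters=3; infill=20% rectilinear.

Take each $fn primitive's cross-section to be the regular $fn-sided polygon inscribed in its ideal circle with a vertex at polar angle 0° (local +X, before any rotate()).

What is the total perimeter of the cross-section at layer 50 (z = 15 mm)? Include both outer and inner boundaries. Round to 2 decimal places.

At z = 15 mm: the cylinder: section is a regular 16-gon, circumradius r=7 (perimeter = 2·16·7.000·sin(180°/16) = 43.70 mm); the cube at (-0.5, 4.5) is not intersected at this z (z outside [4, 10]); the cylinder at (15, 16) does not reach this height (z outside [1.5, 11]); Combining (union): only the r=7 cylinder is present, so the union is just that shape — boundary = 43.70 mm; (rotated 45° about Z; rotation is an isometry so areas/perimeters/island counts are preserved). Overall, the cross-section is a single solid region. Total boundary length (outer) = 43.70 mm.

43.70 mm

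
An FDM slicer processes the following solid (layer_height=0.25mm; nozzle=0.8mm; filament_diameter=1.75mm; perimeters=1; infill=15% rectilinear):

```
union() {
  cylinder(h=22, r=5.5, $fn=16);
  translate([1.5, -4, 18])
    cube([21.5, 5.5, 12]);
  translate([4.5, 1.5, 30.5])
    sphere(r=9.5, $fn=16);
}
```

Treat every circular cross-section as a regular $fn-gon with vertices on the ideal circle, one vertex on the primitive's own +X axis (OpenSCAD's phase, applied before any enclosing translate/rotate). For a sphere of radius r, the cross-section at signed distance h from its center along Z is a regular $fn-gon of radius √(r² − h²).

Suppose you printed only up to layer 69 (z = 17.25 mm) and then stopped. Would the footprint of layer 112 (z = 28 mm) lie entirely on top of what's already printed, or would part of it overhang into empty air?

part overhangs

Compare the two slices. At z = 17.25: the cylinder: section is a regular 16-gon, circumradius r=5.5 (area = (16/2)·5.500²·sin(360°/16) = 92.61 mm²); the cube at (1.5, -4) does not reach this height (z outside [18, 30]); the sphere at (4.5, 1.5) is not intersected at this z (|z−center|=13.250 > r=9.5); Taking the union: only the r=5.5 cylinder is present, so the union is just that shape — area = 92.61 mm². At z = 28: the cylinder is not intersected at this z (z outside [0, 22]); the cube at (1.5, -4) is present — its section is the full 21.5×5.5 rectangle (area 118.25 mm²); the sphere at (4.5, 1.5): section is a regular 16-gon, circumradius = √(r²−h²) = √(9.5²−2.5²) = 9.165 (area = (16/2)·9.165²·sin(360°/16) = 257.16 mm²); Combining (union): the regions partially overlap — summed areas 375.41 mm² minus the doubly-counted overlap 62.97 mm² gives 312.45 mm² — area = 312.45 mm². Checking containment: at z = 28 the cross-section extends beyond the z = 17.25 cross-section by about 227.04 mm².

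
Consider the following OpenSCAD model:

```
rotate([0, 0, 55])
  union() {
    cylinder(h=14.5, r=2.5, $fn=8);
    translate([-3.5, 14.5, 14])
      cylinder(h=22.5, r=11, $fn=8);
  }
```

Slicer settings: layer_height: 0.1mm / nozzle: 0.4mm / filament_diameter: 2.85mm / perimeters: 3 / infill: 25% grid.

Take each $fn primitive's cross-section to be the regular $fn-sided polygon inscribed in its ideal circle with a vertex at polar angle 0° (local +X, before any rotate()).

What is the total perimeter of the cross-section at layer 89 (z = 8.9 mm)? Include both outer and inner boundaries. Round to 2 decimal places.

At z = 8.9 mm: the r=2.5 cylinder gives a regular 8-gon of circumradius 2.5 (constant along its height) (perimeter = 2·8·2.500·sin(180°/8) = 15.31 mm); the cylinder at (-3.5, 14.5) does not reach this height (z outside [14, 36.5]); Taking the union: only the r=2.5 cylinder is present, so the union is just that shape — boundary = 15.31 mm; (whole slice rotated 55° about Z — lengths, areas and connectivity unchanged). Overall, the cross-section is a single solid region. Total boundary length (outer) = 15.31 mm.

15.31 mm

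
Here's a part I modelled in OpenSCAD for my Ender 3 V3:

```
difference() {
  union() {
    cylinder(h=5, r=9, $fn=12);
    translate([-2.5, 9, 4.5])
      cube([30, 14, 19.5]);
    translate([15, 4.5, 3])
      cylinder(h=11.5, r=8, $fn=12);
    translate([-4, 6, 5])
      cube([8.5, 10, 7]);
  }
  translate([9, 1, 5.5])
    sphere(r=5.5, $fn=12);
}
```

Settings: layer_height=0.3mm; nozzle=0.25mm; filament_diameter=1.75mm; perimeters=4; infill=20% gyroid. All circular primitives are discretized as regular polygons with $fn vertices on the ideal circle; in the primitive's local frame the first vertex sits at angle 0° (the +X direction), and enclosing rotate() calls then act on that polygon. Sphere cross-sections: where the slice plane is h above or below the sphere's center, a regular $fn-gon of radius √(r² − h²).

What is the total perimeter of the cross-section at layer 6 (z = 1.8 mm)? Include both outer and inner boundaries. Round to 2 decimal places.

58.40 mm

At z = 1.8 mm: the r=9 cylinder contributes a regular 12-gon of circumradius 9 (perimeter = 2·12·9.000·sin(180°/12) = 55.90 mm); the cube at (-2.5, 9) is not intersected at this z (z outside [4.5, 24]); the cylinder at (15, 4.5) does not reach this height (z outside [3, 14.5]); the cube at (-4, 6) is absent (z outside [5, 12]); Combining (union): only the r=9 cylinder is present, so the union is just that shape — boundary = 55.90 mm; the r=5.5 sphere at (9, 1) slices to a regular 12-gon of circumradius 4.069 (√(r²−h²) with h=3.7 from center) (perimeter = 2·12·4.069·sin(180°/12) = 25.28 mm); After the difference (first − rest): starting from the result so far, the r=5.5 sphere at (9, 1) partially overlaps it — only the 20.43 mm² overlap (of its 49.68 mm²) is removed, clipping the outline — boundary = 58.40 mm. Overall, the cross-section is a single solid region. Total boundary length (outer) = 58.40 mm.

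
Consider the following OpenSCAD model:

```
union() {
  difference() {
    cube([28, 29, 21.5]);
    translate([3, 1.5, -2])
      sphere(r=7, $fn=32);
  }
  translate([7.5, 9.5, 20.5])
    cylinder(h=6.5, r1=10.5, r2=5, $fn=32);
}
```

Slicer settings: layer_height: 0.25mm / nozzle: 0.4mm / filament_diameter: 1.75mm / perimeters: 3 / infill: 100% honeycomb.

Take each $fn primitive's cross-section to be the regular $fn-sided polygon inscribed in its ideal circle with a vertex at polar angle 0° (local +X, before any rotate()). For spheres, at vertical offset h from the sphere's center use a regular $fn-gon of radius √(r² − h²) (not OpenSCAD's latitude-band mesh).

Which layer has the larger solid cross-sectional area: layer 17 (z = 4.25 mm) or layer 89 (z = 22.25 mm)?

Layer 17 (z = 4.25): the cube (footprint 28×29) is included at this height (area 812.00 mm²); the sphere at (3, 1.5): section is a regular 32-gon, circumradius = √(r²−h²) = √(7²−6.25²) = 3.152 (area = (32/2)·3.152²·sin(360°/32) = 31.02 mm²); Subtracting the remaining from the first: starting from the 28×29 cube (812.00 mm²), the r=7 sphere at (3, 1.5) partially overlaps it — only the 24.39 mm² overlap (of its 31.02 mm²) is removed, clipping the outline — area = 787.61 mm²; the cone at (7.5, 9.5) is not intersected at this z (z outside [20.5, 27]); Merging all regions: only that combined region is present, so the union is just that shape — area = 787.61 mm². So its area = 787.61 mm². Layer 89 (z = 22.25): the cube is not intersected at this z (z outside [0, 21.5]); the sphere at (3, 1.5) is absent (|z−center|=24.250 > r=7); After the difference (first − rest): the first operand is absent here, so nothing remains; the cone at (7.5, 9.5): at t=0.269 of its height the radius interpolates to r₁+(r₂−r₁)t = 9.019, giving a regular 32-gon of that circumradius (area = (32/2)·9.019²·sin(360°/32) = 253.92 mm²); Combining (union): only the cone at (7.5, 9.5) is present, so the union is just that shape — area = 253.92 mm². So its area = 253.92 mm². Layer 17 is larger (787.61 vs 253.92 mm²).

layer 17 (z = 4.25 mm)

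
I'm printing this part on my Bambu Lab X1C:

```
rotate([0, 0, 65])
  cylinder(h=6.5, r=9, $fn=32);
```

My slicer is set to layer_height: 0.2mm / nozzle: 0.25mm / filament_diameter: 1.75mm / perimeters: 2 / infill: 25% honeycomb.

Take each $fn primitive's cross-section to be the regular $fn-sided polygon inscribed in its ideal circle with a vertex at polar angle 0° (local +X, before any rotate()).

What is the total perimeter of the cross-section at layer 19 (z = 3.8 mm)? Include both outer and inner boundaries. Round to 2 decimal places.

56.46 mm

At z = 3.8 mm: the r=9 cylinder gives a regular 32-gon of circumradius 9 (constant along its height) (perimeter = 2·32·9.000·sin(180°/32) = 56.46 mm); (rotated 65° about Z; rotation is an isometry so areas/perimeters/island counts are preserved). Overall, the cross-section is a single solid region. Total boundary length (outer) = 56.46 mm.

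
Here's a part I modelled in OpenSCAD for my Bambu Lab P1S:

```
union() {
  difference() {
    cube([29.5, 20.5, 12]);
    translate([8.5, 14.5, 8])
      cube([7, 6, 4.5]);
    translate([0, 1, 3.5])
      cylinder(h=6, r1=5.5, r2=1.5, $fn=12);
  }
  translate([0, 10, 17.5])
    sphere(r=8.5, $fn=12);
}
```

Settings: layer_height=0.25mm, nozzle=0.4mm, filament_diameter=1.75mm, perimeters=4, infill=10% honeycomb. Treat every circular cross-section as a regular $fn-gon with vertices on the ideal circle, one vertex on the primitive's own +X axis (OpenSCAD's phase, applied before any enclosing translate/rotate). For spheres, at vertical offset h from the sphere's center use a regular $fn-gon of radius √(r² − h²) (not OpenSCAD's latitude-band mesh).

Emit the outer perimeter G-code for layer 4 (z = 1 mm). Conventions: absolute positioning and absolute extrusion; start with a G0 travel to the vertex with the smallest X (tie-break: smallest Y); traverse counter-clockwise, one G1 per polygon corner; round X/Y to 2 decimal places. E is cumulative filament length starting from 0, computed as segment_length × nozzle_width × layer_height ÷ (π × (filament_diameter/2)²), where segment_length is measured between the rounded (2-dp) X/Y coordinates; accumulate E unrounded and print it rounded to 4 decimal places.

At z = 1 mm: the cube is present — its section is the full 29.5×20.5 rectangle; the cube at (8.5, 14.5) is absent (z outside [8, 12.5]); the cone at (0, 1) is absent (z outside [3.5, 9.5]); Subtracting the remaining from the first: none of the subtracted shapes is present at this height, so the 29.5×20.5 cube is unchanged — 1 connected region; the sphere at (0, 10) is absent (|z−center|=16.500 > r=8.5); Combining (union): only the result so far is present, so the union is just that shape — 1 connected region. The outline is a single polygon with 4 vertices. Extrusion per mm of travel: 0.4 × 0.25 / (π × 0.875²) = 0.041575. Accumulating E over each segment gives final E = 4.1575.

G0 X0.00 Y0.00 Z1.00
G1 X29.50 Y0.00 E1.2265
G1 X29.50 Y20.50 E2.0788
G1 X0.00 Y20.50 E3.3052
G1 X0.00 Y0.00 E4.1575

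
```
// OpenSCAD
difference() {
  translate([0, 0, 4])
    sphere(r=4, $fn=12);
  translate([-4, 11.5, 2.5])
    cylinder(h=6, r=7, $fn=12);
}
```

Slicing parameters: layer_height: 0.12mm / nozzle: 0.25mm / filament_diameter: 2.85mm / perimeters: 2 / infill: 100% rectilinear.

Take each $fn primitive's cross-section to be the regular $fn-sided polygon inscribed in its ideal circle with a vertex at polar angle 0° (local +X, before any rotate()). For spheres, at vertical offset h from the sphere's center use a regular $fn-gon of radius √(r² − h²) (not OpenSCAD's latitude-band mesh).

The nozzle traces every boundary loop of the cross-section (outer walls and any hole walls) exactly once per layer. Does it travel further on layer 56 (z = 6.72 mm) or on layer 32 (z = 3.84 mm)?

layer 32 (z = 3.84 mm)

Layer 56 (z = 6.72): the sphere: section is a regular 12-gon, circumradius = √(r²−h²) = √(4²−2.72²) = 2.933 (perimeter = 2·12·2.933·sin(180°/12) = 18.22 mm); the cylinder at (-4, 11.5): section is a regular 12-gon, circumradius r=7 (perimeter = 2·12·7.000·sin(180°/12) = 43.48 mm); Subtracting the remaining from the first: starting from the r=4 sphere, the r=7 cylinder at (-4, 11.5) misses the remaining region (no effect) — boundary = 18.22 mm. So its perimeter = 18.22 mm. Layer 32 (z = 3.84): the r=4 sphere contributes a regular 12-gon of circumradius √(4²−0.16²) = 3.997 (perimeter = 2·12·3.997·sin(180°/12) = 24.83 mm); the r=7 cylinder at (-4, 11.5) contributes a regular 12-gon of circumradius 7 (perimeter = 2·12·7.000·sin(180°/12) = 43.48 mm); After the difference (first − rest): starting from the r=4 sphere, the r=7 cylinder at (-4, 11.5) misses the remaining region (no effect) — boundary = 24.83 mm. So its perimeter = 24.83 mm. Layer 32 is larger (24.83 vs 18.22 mm).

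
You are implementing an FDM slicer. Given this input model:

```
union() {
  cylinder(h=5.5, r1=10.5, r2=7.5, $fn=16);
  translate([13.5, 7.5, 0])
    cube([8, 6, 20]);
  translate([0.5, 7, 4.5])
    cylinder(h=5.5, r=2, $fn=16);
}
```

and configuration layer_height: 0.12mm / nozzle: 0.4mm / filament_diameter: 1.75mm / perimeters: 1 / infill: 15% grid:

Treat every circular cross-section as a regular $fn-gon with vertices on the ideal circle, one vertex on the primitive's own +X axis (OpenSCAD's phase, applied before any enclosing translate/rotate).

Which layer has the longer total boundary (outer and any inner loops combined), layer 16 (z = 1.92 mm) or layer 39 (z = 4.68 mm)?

layer 16 (z = 1.92 mm)

Layer 16 (z = 1.92): the cone: at t=0.349 of its height the radius interpolates to r₁+(r₂−r₁)t = 9.453, giving a regular 16-gon of that circumradius (perimeter = 2·16·9.453·sin(180°/16) = 59.01 mm); the cube at (13.5, 7.5) is present — its section is the full 8×6 rectangle (perimeter 28.00 mm); the cylinder at (0.5, 7) does not reach this height (z outside [4.5, 10]); Merging all regions: the 2 present regions are separate (no shared area or edge), so areas and boundary lengths simply add and each stays a separate island — boundary = 87.01 mm. So its perimeter = 87.01 mm. Layer 39 (z = 4.68): the cone (r1=10.5→r2=7.5) has section circumradius 7.947 here — a regular 16-gon (perimeter = 2·16·7.947·sin(180°/16) = 49.61 mm); the cube at (13.5, 7.5) (footprint 8×6) is included at this height (perimeter 28.00 mm); the cylinder at (0.5, 7): section is a regular 16-gon, circumradius r=2 (perimeter = 2·16·2.000·sin(180°/16) = 12.49 mm); Combining (union): the regions partially overlap (shared area 9.00 mm²), so the edge portions inside another operand are dropped and the merged outline is re-measured after clipping — boundary = 78.84 mm. So its perimeter = 78.84 mm. Layer 16 is larger (87.01 vs 78.84 mm).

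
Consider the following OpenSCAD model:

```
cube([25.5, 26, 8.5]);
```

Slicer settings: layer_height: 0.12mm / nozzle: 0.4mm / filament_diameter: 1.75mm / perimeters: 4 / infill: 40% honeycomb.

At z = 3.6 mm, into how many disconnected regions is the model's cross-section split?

1

At z = 3.6 mm: the cube is present — its section is the full 25.5×26 rectangle. The result has 1 disconnected region.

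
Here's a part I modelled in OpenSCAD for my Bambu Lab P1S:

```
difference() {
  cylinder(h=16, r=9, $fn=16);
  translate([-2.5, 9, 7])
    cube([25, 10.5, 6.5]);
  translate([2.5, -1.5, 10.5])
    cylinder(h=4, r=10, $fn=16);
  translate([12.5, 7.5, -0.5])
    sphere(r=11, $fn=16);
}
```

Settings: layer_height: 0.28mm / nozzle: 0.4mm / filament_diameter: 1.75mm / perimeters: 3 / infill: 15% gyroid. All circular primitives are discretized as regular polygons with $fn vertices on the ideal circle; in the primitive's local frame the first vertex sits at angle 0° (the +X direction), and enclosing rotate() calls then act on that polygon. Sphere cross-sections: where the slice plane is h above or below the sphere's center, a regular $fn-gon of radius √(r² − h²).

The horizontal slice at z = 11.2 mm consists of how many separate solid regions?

At z = 11.2 mm: the r=9 cylinder contributes a regular 16-gon of circumradius 9; the 25×10.5 cube at (-2.5, 9) contributes its full rectangle; the r=10 cylinder at (2.5, -1.5) contributes a regular 16-gon of circumradius 10; the sphere at (12.5, 7.5) is absent (|z−center|=11.700 > r=11); Taking the first minus the rest: starting from the r=9 cylinder, the 25×10.5 cube at (-2.5, 9) misses the remaining region (no effect); the r=10 cylinder at (2.5, -1.5) partially overlaps it — only the 219.46 mm² overlap (of its 306.15 mm²) is removed, clipping the outline — 1 connected region. The result has 1 disconnected region.

1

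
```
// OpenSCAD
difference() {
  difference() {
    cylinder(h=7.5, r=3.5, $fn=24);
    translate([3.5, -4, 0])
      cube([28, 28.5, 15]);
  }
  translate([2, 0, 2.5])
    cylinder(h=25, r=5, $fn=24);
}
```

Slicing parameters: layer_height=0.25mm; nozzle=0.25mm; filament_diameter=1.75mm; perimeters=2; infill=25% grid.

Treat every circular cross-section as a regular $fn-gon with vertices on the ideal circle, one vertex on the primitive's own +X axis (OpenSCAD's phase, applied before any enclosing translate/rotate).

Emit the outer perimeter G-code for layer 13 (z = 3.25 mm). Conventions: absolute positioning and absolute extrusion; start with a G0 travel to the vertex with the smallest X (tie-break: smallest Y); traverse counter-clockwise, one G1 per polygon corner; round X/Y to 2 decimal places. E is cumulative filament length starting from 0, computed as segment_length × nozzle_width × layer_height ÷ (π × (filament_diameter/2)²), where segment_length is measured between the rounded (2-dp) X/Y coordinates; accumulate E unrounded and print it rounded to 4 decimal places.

At z = 3.25 mm: the r=3.5 cylinder gives a regular 24-gon of circumradius 3.5 (constant along its height); the 28×28.5 cube at (3.5, -4) contributes its full rectangle; Subtracting the remaining from the first: starting from the r=3.5 cylinder, the 28×28.5 cube at (3.5, -4) misses the remaining region (no effect) — 1 connected region; the r=5 cylinder at (2, 0) gives a regular 24-gon of circumradius 5 (constant along its height); Taking the first minus the rest: starting from that combined region, the r=5 cylinder at (2, 0) partially overlaps it — only the 36.03 mm² overlap (of its 77.65 mm²) is removed, clipping the outline — 1 connected region. The outline is a single polygon with 14 vertices. Extrusion per mm of travel: 0.25 × 0.25 / (π × 0.875²) = 0.025984. Accumulating E over each segment gives final E = 0.3117.

G0 X-3.50 Y0.00 Z3.25
G1 X-3.38 Y-0.91 E0.0239
G1 X-3.03 Y-1.75 E0.0475
G1 X-2.47 Y-2.47 E0.0712
G1 X-2.17 Y-2.71 E0.0812
G1 X-2.33 Y-2.50 E0.0880
G1 X-2.83 Y-1.29 E0.1221
G1 X-3.00 Y0.00 E0.1559
G1 X-2.83 Y1.29 E0.1897
G1 X-2.33 Y2.50 E0.2237
G1 X-2.17 Y2.71 E0.2306
G1 X-2.47 Y2.47 E0.2405
G1 X-3.03 Y1.75 E0.2642
G1 X-3.38 Y0.91 E0.2879
G1 X-3.50 Y0.00 E0.3117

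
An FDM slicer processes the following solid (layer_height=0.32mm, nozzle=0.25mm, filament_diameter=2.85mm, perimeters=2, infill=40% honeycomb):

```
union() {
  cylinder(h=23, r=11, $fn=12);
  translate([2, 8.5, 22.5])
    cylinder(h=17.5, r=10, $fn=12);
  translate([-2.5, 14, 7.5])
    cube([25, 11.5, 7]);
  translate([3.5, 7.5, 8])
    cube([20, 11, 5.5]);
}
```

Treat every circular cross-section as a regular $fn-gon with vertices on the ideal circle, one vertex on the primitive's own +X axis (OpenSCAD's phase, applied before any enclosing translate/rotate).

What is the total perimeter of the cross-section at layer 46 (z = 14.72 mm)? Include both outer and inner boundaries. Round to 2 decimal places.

At z = 14.72 mm: the r=11 cylinder contributes a regular 12-gon of circumradius 11 (perimeter = 2·12·11.000·sin(180°/12) = 68.33 mm); the cylinder at (2, 8.5) is absent (z outside [22.5, 40]); the cube at (-2.5, 14) does not reach this height (z outside [7.5, 14.5]); the cube at (3.5, 7.5) is not intersected at this z (z outside [8, 13.5]); Merging all regions: only the r=11 cylinder is present, so the union is just that shape — boundary = 68.33 mm. Overall, the cross-section is a single solid region. Total boundary length (outer) = 68.33 mm.

68.33 mm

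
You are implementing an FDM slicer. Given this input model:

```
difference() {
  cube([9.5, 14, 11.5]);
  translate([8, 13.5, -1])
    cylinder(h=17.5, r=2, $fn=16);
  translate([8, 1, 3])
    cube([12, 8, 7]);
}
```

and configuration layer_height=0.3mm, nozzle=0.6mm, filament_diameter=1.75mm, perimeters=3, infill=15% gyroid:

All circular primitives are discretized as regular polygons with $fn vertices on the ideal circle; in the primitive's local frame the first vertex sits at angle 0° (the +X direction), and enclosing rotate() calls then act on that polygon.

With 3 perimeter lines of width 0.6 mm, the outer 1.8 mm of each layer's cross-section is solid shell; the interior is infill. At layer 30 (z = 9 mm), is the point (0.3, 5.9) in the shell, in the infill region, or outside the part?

shell

At z = 9 mm: the cube is present — its section is the full 9.5×14 rectangle; the r=2 cylinder at (8, 13.5) gives a regular 16-gon of circumradius 2 (constant along its height); the 12×8 cube at (8, 1) contributes its full rectangle; Subtracting the remaining from the first: starting from the 9.5×14 cube, the r=2 cylinder at (8, 13.5) partially overlaps it — only the 7.43 mm² overlap (of its 12.25 mm²) is removed, clipping the outline; the 12×8 cube at (8, 1) partially overlaps it — only the 12.00 mm² overlap (of its 96.00 mm²) is removed, clipping the outline — 1 connected region. Overall, the cross-section is a single solid region. The nearest boundary edge runs (0.00, 0.00)→(0.00, 14.00); distance from the point to it = 0.30 mm. The point is inside the cross-section, 0.30 mm from the nearest boundary — within the 1.8 mm shell band (3 × 0.6).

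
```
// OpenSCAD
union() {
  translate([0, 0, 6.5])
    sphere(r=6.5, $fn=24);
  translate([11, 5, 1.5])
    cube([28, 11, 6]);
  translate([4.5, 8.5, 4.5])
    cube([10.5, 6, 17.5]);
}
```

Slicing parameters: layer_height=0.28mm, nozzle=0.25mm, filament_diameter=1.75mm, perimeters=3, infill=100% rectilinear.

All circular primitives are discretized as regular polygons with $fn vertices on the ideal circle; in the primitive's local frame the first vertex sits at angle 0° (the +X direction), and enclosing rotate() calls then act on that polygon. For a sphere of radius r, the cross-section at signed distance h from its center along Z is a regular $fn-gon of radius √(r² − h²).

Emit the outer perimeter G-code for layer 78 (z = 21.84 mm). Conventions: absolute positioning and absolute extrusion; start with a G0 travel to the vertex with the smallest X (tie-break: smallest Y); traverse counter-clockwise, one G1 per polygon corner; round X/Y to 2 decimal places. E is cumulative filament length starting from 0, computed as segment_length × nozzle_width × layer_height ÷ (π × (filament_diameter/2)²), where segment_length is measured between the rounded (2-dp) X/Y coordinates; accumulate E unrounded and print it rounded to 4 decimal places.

At z = 21.84 mm: the sphere is not intersected at this z (|z−center|=15.340 > r=6.5); the cube at (11, 5) is not intersected at this z (z outside [1.5, 7.5]); the 10.5×6 cube at (4.5, 8.5) contributes its full rectangle; Merging all regions: only the 10.5×6 cube at (4.5, 8.5) is present, so the union is just that shape — 1 connected region. The outline is a single polygon with 4 vertices. Extrusion per mm of travel: 0.25 × 0.28 / (π × 0.875²) = 0.029103. Accumulating E over each segment gives final E = 0.9604.

G0 X4.50 Y8.50 Z21.84
G1 X15.00 Y8.50 E0.3056
G1 X15.00 Y14.50 E0.4802
G1 X4.50 Y14.50 E0.7858
G1 X4.50 Y8.50 E0.9604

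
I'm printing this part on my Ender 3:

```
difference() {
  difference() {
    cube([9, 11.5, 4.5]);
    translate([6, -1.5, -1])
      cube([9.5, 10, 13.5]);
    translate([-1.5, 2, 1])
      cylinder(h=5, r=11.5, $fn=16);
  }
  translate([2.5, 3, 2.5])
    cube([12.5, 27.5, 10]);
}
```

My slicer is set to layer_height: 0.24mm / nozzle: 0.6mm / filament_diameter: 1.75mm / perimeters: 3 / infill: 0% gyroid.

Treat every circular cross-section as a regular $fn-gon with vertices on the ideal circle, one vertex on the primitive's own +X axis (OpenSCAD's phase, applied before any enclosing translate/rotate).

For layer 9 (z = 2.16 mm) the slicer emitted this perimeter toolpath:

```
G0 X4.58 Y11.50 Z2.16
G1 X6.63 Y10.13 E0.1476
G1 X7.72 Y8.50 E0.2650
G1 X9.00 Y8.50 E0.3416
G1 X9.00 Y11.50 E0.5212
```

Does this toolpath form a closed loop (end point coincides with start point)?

Start point (G0): (4.58, 11.50). End point (last G1): the path does not return to the start — open.

no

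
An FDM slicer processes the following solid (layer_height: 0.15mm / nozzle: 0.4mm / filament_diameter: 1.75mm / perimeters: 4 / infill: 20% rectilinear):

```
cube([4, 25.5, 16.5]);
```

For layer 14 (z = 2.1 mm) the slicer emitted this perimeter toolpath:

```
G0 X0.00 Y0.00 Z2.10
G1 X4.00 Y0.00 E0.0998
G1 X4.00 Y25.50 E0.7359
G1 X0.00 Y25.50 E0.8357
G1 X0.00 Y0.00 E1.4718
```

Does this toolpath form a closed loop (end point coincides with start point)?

Start point (G0): (0.00, 0.00). End point (last G1): the path returns to the start — closed.

yes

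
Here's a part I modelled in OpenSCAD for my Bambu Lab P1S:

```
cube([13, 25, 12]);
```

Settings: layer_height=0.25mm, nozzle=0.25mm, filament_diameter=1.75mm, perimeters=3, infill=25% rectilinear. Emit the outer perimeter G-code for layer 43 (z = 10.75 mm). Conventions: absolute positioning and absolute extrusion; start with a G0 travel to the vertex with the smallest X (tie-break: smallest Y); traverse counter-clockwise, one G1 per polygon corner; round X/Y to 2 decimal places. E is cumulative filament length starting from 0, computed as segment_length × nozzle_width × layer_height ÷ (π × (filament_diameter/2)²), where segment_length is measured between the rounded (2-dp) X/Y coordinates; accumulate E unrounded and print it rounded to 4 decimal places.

G0 X0.00 Y0.00 Z10.75
G1 X13.00 Y0.00 E0.3378
G1 X13.00 Y25.00 E0.9874
G1 X0.00 Y25.00 E1.3252
G1 X0.00 Y0.00 E1.9748

At z = 10.75 mm: the cube is present — its section is the full 13×25 rectangle. The outline is a single polygon with 4 vertices. Extrusion per mm of travel: 0.25 × 0.25 / (π × 0.875²) = 0.025984. Accumulating E over each segment gives final E = 1.9748.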